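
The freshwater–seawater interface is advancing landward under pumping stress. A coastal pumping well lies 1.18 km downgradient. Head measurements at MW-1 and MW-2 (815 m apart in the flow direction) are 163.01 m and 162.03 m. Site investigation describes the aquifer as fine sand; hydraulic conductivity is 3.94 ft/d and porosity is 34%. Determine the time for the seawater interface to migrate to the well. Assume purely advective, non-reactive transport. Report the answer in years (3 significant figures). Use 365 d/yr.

761 years

Hydraulic gradient i = (163.01 − 162.03) / 815 = 0.98 / 815 = 0.001202
K = 3.94 ft/d × 0.3048 = 1.201 m/d
Specific discharge q = 1.201 × 0.001202 = 0.001444 m/d
v = Ki/n = 1.201·0.001202/0.34 = 0.004247 m/d
L = 1.18 km = 1180 m
t = L / v = 1180 / 0.004247 = 277800 d
   = 277800 / 365 = 761 yr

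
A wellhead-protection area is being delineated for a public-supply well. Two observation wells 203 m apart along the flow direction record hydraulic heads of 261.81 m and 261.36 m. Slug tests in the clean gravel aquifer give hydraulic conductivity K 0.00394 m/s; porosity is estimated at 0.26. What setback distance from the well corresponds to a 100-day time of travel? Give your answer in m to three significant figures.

Hydraulic gradient i = (261.81 − 261.36) / 203 = 0.45 / 203 = 0.002217
K = 0.00394 m/s × 86400 s/d = 340.4 m/d
Specific discharge q = 340.4 × 0.002217 = 0.7546 m/d
v_s = q/n_e = 0.7546/0.26 = 2.902 m/d
L = v × T = 2.902 × 100 = 290.2 m

290 m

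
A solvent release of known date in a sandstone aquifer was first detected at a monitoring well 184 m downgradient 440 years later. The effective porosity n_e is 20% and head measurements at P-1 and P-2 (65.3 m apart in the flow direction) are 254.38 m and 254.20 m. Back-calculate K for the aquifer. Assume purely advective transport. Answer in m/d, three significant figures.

0.0831 m/d

Hydraulic gradient i = (254.38 − 254.20) / 65.3 = 0.18 / 65.3 = 0.002757
t = 440 years = 160600 d
v = L / t = 184 / 160600 = 0.001146 m/d
K = v · n / i = 0.001146 × 0.20 / 0.002757 = 0.0831 m/d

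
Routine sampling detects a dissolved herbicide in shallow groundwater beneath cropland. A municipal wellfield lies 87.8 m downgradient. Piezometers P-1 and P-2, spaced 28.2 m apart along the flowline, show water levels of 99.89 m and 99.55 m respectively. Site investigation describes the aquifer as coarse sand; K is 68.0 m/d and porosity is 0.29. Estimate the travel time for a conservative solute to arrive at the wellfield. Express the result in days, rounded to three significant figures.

Hydraulic gradient i = (99.89 − 99.55) / 28.2 = 0.34 / 28.2 = 0.01206
Darcy flux q = K·i = 68.0 × 0.01206 = 0.8199 m/d
Average linear velocity = 0.8199 / 0.29 = 2.827 m/d
t = L / v = 87.8 / 2.827 = 31.06 d

31.1 days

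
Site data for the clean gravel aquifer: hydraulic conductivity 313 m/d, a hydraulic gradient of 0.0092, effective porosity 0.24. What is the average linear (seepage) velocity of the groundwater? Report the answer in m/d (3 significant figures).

12.0 m/d

q = Ki = 313 × 0.0092 = 2.880 m/d
v = Ki/n = 313·0.0092/0.24 = 12.00 m/d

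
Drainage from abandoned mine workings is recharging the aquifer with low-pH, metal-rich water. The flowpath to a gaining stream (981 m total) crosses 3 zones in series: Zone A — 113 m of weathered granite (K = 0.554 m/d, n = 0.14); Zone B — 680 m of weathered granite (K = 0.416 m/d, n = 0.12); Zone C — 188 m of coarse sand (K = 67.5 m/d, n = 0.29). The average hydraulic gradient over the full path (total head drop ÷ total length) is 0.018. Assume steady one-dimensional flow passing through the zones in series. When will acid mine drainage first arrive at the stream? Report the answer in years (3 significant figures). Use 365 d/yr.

For zones in series the flux q is common to all zones; the equivalent conductivity is the harmonic (thickness-weighted) mean, K_eq = L_total / Σ(L_j/K_j).
Σ(L/K) = 113/0.554 + 680/0.416 + 188/67.5 = 204.0 + 1635 + 2.785 = 1841 d
K_eq = L_total / Σ(L/K) = 981 / 1841 = 0.5328 m/d
q = K_eq · i = 0.5328 × 0.018 = 0.009590 m/d (same in every zone)
Zone A: v = q/n = 0.009590/0.14 = 0.06850 m/d → t_A = 113/0.06850 = 1650 d
Zone B: v = q/n = 0.009590/0.12 = 0.07991 m/d → t_B = 680/0.07991 = 8509 d
Zone C: v = q/n = 0.009590/0.29 = 0.03307 m/d → t_C = 188/0.03307 = 5685 d
Total t = 1650 + 8509 + 5685 = 15840 d
   = 15840 / 365 = 43.4 yr

43.4 years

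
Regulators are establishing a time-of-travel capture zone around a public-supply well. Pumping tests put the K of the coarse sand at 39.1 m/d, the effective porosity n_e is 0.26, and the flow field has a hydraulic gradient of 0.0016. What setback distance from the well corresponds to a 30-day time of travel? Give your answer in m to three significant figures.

Specific discharge q = 39.1 × 0.0016 = 0.06256 m/d
v_s = q/n_e = 0.06256/0.26 = 0.2406 m/d
L = v × T = 0.2406 × 30 = 7.218 m

7.22 m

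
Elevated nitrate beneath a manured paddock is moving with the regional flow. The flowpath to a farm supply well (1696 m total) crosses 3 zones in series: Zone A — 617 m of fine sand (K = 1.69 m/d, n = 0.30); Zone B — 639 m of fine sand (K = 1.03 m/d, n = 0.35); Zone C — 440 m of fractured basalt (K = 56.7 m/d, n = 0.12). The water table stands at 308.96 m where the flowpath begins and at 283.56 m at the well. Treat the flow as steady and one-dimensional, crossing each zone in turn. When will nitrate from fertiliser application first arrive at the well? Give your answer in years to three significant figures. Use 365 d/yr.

49.4 years

Total head drop ΔH = 308.96 − 283.56 = 25.40 m
Steady 1-D flow in series ⇒ the Darcy flux q is identical in every zone and the zone head losses add (resistances L/K in series).
Σ(L/K) = 617/1.69 + 639/1.03 + 440/56.7 = 365.1 + 620.4 + 7.760 = 993.2 d
q = ΔH / Σ(L/K) = 25.40 / 993.2 = 0.02557 m/d (same in every zone)
Zone A: v = q/n = 0.02557/0.30 = 0.08524 m/d → t_A = 617/0.08524 = 7238 d
Zone B: v = q/n = 0.02557/0.35 = 0.07307 m/d → t_B = 639/0.07307 = 8746 d
Zone C: v = q/n = 0.02557/0.12 = 0.2131 m/d → t_C = 440/0.2131 = 2065 d
Total t = 7238 + 8746 + 2065 = 18050 d
   = 18050 / 365 = 49.4 yr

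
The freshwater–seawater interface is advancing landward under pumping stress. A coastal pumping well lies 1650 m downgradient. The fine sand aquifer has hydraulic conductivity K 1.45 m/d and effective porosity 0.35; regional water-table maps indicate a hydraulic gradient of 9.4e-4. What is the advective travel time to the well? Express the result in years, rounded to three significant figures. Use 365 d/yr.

1160 years

Specific discharge q = 1.45 × 9.4e-4 = 0.001363 m/d
v_s = q/n_e = 0.001363/0.35 = 0.003894 m/d
t = L / v = 1650 / 0.003894 = 423700 d
   = 423700 / 365 = 1160 yr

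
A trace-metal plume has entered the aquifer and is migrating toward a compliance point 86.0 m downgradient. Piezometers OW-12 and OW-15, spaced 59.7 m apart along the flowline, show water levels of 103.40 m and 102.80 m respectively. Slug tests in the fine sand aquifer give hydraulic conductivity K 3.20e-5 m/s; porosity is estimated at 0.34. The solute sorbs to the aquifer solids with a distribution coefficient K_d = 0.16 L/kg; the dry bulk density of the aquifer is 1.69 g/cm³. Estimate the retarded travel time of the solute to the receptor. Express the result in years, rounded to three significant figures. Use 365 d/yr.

Hydraulic gradient i = (103.40 − 102.80) / 59.7 = 0.60 / 59.7 = 0.01005
K = 3.20e-5 m/s × 86400 s/d = 2.765 m/d
q = Ki = 2.765 × 0.01005 = 0.02779 m/d
Seepage velocity v = q / n = 0.02779 / 0.34 = 0.08173 m/d
Retardation R = 1 + ρ_b·K_d/n = 1 + 1.69×0.16/0.34 = 1.795
Contaminant velocity v_c = v/R = 0.08173/1.795 = 0.04552 m/d
t = L/v_c = 86.0/0.04552 = 1889 d
   = 1889/365 = 5.18 yr

5.18 years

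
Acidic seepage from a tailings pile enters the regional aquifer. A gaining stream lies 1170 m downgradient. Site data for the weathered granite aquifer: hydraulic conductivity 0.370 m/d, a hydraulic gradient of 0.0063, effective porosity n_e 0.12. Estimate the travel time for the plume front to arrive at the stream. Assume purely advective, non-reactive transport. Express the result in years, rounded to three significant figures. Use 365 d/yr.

165 years

Specific discharge q = 0.370 × 0.0063 = 0.002331 m/d
Seepage velocity v = q / n = 0.002331 / 0.12 = 0.01943 m/d
t = L / v = 1170 / 0.01943 = 60230 d
   = 60230 / 365 = 165 yr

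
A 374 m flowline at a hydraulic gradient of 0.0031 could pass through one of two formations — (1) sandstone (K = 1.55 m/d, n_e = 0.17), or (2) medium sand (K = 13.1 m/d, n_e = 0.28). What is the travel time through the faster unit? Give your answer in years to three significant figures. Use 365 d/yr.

7.06 years

Unit 1 (sandstone): v = 1.55×0.0031/0.17 = 0.02826 m/d, t = 374/0.02826 = 13230 d
Unit 2 (medium sand): v = 13.1×0.0031/0.28 = 0.1450 m/d, t = 374/0.1450 = 2579 d
Faster: 2579 d / 365 = 7.06 yr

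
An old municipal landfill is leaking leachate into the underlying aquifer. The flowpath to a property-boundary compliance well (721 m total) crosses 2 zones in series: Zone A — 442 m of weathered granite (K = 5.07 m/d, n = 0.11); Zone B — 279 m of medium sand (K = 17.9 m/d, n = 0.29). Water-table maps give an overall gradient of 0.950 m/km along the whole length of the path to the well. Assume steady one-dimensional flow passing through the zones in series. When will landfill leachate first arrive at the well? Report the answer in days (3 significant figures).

Continuity: the same q passes through each zone, so ΔH = q·Σ(L_j/K_j) — the zones act as resistances in series.
Σ(L/K) = 442/5.07 + 279/17.9 = 87.18 + 15.59 = 102.8 d
K_eq = L_total / Σ(L/K) = 721 / 102.8 = 7.016 m/d
q = K_eq · i = 7.016 × 9.5e-4 = 0.006665 m/d (same in every zone)
Zone A: v = q/n = 0.006665/0.11 = 0.06059 m/d → t_A = 442/0.06059 = 7295 d
Zone B: v = q/n = 0.006665/0.29 = 0.02298 m/d → t_B = 279/0.02298 = 12140 d
Total t = 7295 + 12140 = 19430 d

19400 days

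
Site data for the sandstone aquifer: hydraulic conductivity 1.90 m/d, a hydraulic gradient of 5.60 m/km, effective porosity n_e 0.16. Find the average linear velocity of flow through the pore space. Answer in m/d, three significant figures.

Specific discharge q = 1.90 × 0.0056 = 0.01064 m/d
Seepage velocity v = q / n = 0.01064 / 0.16 = 0.06650 m/d

0.0665 m/d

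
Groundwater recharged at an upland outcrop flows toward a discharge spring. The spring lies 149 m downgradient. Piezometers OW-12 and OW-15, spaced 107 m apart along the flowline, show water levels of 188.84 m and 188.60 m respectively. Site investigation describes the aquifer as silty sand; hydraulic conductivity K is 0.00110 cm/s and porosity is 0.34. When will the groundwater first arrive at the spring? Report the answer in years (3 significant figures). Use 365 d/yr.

65.1 years

Hydraulic gradient i = (188.84 − 188.60) / 107 = 0.24 / 107 = 0.002243
K = 0.00110 cm/s × 864 = 0.9504 m/d
q = Ki = 0.9504 × 0.002243 = 0.002132 m/d
v_s = q/n_e = 0.002132/0.34 = 0.006270 m/d
t = L / v = 149 / 0.006270 = 23760 d
   = 23760 / 365 = 65.1 yr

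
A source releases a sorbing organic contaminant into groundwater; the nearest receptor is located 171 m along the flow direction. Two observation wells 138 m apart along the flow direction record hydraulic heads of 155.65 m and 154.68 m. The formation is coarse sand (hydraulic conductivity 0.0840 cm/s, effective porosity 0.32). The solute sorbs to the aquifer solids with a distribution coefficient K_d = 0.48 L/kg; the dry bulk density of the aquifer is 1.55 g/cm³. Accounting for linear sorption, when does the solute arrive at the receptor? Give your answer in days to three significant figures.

357 days

Hydraulic gradient i = (155.65 − 154.68) / 138 = 0.97 / 138 = 0.007029
K = 0.0840 cm/s × 864 = 72.58 m/d
Darcy flux q = K·i = 72.58 × 0.007029 = 0.5101 m/d
Average linear velocity = 0.5101 / 0.32 = 1.594 m/d
Retardation R = 1 + ρ_b·K_d/n = 1 + 1.55×0.48/0.32 = 3.325
Contaminant velocity v_c = v/R = 1.594/3.325 = 0.4795 m/d
t = L/v_c = 171/0.4795 = 356.7 d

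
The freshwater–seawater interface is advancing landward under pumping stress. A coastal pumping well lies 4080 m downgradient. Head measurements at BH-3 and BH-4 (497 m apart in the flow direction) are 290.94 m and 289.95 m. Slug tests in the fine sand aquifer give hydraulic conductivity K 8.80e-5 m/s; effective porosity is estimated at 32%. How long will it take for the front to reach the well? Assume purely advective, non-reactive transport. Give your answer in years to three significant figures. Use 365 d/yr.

236 years

Hydraulic gradient i = (290.94 − 289.95) / 497 = 0.99 / 497 = 0.001992
K = 8.80e-5 m/s × 86400 s/d = 7.603 m/d
Specific discharge q = 7.603 × 0.001992 = 0.01515 m/d
Average linear velocity = 0.01515 / 0.32 = 0.04733 m/d
t = L / v = 4080 / 0.04733 = 86210 d
   = 86210 / 365 = 236 yr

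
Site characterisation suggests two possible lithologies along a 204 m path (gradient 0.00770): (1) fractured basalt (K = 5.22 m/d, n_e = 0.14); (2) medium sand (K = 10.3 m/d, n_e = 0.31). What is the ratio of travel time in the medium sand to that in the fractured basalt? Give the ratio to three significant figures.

Unit 1 (fractured basalt): v = 5.22×0.0077/0.14 = 0.2871 m/d, t = 204/0.2871 = 710.6 d
Unit 2 (medium sand): v = 10.3×0.0077/0.31 = 0.2558 m/d, t = 204/0.2558 = 797.4 d
t(medium sand) / t(fractured basalt) = 797.4/710.6 = 1.12

1.12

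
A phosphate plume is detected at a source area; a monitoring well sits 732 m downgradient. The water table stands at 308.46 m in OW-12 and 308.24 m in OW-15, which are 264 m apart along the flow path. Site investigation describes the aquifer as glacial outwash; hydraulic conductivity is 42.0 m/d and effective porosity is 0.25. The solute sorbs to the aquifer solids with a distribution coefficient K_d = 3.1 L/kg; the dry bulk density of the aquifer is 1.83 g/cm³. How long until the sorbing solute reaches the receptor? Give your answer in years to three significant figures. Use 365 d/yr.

Hydraulic gradient i = (308.46 − 308.24) / 264 = 0.22 / 264 = 8.333e-4
q = Ki = 42.0 × 8.333e-4 = 0.03500 m/d
v_s = q/n_e = 0.03500/0.25 = 0.1400 m/d
Retardation R = 1 + ρ_b·K_d/n = 1 + 1.83×3.1/0.25 = 23.69
Contaminant velocity v_c = v/R = 0.1400/23.69 = 0.005909 m/d
t = L/v_c = 732/0.005909 = 123900 d
   = 123900/365 = 339 yr

339 years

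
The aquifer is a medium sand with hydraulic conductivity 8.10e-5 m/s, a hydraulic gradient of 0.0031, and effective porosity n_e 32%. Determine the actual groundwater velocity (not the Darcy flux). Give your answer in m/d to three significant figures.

0.0678 m/d

K = 8.10e-5 m/s × 86400 s/d = 6.998 m/d
q = Ki = 6.998 × 0.0031 = 0.02170 m/d
Average linear velocity = 0.02170 / 0.32 = 0.06780 m/d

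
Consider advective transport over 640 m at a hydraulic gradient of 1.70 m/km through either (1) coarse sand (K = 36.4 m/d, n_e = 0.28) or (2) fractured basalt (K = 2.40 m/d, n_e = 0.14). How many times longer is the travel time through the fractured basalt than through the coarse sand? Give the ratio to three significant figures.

7.58

Unit 1 (coarse sand): v = 36.4×0.0017/0.28 = 0.2210 m/d, t = 640/0.2210 = 2896 d
Unit 2 (fractured basalt): v = 2.40×0.0017/0.14 = 0.02914 m/d, t = 640/0.02914 = 21960 d
t(fractured basalt) / t(coarse sand) = 21960/2896 = 7.58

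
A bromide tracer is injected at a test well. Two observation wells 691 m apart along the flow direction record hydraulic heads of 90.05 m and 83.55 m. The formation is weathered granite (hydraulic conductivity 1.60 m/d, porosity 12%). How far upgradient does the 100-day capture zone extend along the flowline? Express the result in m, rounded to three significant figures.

12.5 m

Hydraulic gradient i = (90.05 − 83.55) / 691 = 6.50 / 691 = 0.009407
q = Ki = 1.60 × 0.009407 = 0.01505 m/d
v = Ki/n = 1.60·0.009407/0.12 = 0.1254 m/d
L = v × T = 0.1254 × 100 = 12.54 m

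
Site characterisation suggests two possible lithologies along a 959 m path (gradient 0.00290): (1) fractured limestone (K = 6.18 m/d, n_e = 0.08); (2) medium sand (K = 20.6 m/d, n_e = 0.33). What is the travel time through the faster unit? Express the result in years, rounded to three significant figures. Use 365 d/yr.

11.7 years

Unit 1 (fractured limestone): v = 6.18×0.0029/0.08 = 0.2240 m/d, t = 959/0.2240 = 4281 d
Unit 2 (medium sand): v = 20.6×0.0029/0.33 = 0.1810 m/d, t = 959/0.1810 = 5297 d
Faster: 4281 d / 365 = 11.7 yr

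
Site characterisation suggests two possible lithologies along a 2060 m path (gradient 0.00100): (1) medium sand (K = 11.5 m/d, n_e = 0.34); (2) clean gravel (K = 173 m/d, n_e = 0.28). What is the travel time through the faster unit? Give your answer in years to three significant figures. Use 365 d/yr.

9.13 years

Unit 1 (medium sand): v = 11.5×0.0010/0.34 = 0.03382 m/d, t = 2060/0.03382 = 60900 d
Unit 2 (clean gravel): v = 173×0.0010/0.28 = 0.6179 m/d, t = 2060/0.6179 = 3334 d
Faster: 3334 d / 365 = 9.13 yr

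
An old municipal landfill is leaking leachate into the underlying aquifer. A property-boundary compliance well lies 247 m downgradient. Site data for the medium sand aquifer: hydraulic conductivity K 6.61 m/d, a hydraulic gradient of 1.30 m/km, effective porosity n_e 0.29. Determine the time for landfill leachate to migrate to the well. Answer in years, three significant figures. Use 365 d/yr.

22.8 years

Specific discharge q = 6.61 × 0.0013 = 0.008593 m/d
v_s = q/n_e = 0.008593/0.29 = 0.02963 m/d
t = L / v = 247 / 0.02963 = 8336 d
   = 8336 / 365 = 22.8 yr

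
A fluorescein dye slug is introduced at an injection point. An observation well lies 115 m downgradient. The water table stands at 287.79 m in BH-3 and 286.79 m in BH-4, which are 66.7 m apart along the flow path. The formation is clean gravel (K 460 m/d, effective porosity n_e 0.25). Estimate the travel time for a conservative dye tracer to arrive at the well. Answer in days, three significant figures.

4.17 days

Hydraulic gradient i = (287.79 − 286.79) / 66.7 = 1.00 / 66.7 = 0.01499
q = Ki = 460 × 0.01499 = 6.897 m/d
Seepage velocity v = q / n = 6.897 / 0.25 = 27.59 m/d
t = L / v = 115 / 27.59 = 4.169 d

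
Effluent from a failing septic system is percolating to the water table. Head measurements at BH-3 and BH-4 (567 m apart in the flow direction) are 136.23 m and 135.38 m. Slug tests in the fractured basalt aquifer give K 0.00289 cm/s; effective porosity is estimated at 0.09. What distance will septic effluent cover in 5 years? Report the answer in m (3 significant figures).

Hydraulic gradient i = (136.23 − 135.38) / 567 = 0.85 / 567 = 0.001499
K = 0.00289 cm/s × 864 = 2.497 m/d
Specific discharge q = 2.497 × 0.001499 = 0.003743 m/d
v_s = q/n_e = 0.003743/0.09 = 0.04159 m/d
T = 5 yr × 365 = 1825 d
L = v × T = 0.04159 × 1825 = 75.90 m

75.9 m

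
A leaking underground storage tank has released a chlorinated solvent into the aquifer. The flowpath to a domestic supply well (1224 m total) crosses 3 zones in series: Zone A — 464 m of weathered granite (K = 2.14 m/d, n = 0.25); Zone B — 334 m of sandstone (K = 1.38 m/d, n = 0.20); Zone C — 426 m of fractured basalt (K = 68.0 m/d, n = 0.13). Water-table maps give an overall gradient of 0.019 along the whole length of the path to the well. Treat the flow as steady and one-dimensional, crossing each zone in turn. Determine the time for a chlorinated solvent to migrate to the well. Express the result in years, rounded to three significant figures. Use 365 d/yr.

Steady 1-D flow in series ⇒ the Darcy flux q is identical in every zone and the zone head losses add (resistances L/K in series).
Σ(L/K) = 464/2.14 + 334/1.38 + 426/68.0 = 216.8 + 242.0 + 6.265 = 465.1 d
K_eq = L_total / Σ(L/K) = 1224 / 465.1 = 2.632 m/d
q = K_eq · i = 2.632 × 0.019 = 0.05000 m/d (same in every zone)
Zone A: v = q/n = 0.05000/0.25 = 0.2000 m/d → t_A = 464/0.2000 = 2320 d
Zone B: v = q/n = 0.05000/0.20 = 0.2500 m/d → t_B = 334/0.2500 = 1336 d
Zone C: v = q/n = 0.05000/0.13 = 0.3846 m/d → t_C = 426/0.3846 = 1108 d
Total t = 2320 + 1336 + 1108 = 4764 d
   = 4764 / 365 = 13.1 yr

13.1 years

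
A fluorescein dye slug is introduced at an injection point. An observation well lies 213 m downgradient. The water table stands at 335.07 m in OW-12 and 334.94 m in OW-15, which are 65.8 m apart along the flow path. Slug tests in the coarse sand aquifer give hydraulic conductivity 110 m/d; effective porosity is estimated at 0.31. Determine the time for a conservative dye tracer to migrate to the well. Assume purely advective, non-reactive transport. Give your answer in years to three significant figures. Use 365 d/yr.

0.832 years

Hydraulic gradient i = (335.07 − 334.94) / 65.8 = 0.13 / 65.8 = 0.001976
Darcy flux q = K·i = 110 × 0.001976 = 0.2173 m/d
v_s = q/n_e = 0.2173/0.31 = 0.7010 m/d
t = L / v = 213 / 0.7010 = 303.8 d
   = 303.8 / 365 = 0.832 yr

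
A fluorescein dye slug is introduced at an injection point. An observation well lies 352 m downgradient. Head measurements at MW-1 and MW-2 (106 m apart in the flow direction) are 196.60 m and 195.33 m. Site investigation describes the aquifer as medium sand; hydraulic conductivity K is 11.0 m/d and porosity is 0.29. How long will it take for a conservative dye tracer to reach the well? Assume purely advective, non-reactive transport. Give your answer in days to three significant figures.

775 days

Hydraulic gradient i = (196.60 − 195.33) / 106 = 1.27 / 106 = 0.01198
q = Ki = 11.0 × 0.01198 = 0.1318 m/d
v_s = q/n_e = 0.1318/0.29 = 0.4545 m/d
t = L / v = 352 / 0.4545 = 774.6 d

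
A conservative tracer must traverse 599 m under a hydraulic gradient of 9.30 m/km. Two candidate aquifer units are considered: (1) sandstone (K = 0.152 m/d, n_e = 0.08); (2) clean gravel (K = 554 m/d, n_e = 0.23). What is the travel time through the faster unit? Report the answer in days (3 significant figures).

26.7 days

Unit 1 (sandstone): v = 0.152×0.0093/0.08 = 0.01767 m/d, t = 599/0.01767 = 33900 d
Unit 2 (clean gravel): v = 554×0.0093/0.23 = 22.40 m/d, t = 599/22.40 = 26.74 d
Faster unit: t = 26.7 d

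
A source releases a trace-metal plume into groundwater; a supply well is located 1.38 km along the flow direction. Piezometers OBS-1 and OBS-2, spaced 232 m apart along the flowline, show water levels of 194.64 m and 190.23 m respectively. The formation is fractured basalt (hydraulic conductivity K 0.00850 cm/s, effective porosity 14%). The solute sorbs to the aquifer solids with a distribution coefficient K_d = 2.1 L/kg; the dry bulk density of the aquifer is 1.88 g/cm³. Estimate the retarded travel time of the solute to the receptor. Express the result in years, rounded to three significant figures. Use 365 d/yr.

111 years

Hydraulic gradient i = (194.64 − 190.23) / 232 = 4.41 / 232 = 0.01901
K = 0.00850 cm/s × 864 = 7.344 m/d
Darcy flux q = K·i = 7.344 × 0.01901 = 0.1396 m/d
Seepage velocity v = q / n = 0.1396 / 0.14 = 0.9971 m/d
Retardation R = 1 + ρ_b·K_d/n = 1 + 1.88×2.1/0.14 = 29.20
Contaminant velocity v_c = v/R = 0.9971/29.20 = 0.03415 m/d
L = 1.38 km = 1380 m
t = L/v_c = 1380/0.03415 = 40410 d
   = 40410/365 = 111 yr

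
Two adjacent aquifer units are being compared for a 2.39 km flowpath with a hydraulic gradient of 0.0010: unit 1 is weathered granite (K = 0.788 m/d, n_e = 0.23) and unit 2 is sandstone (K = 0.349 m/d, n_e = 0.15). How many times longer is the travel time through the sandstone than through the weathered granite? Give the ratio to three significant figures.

Unit 1 (weathered granite): v = 0.788×0.0010/0.23 = 0.003426 m/d, t = 2390/0.003426 = 697600 d
Unit 2 (sandstone): v = 0.349×0.0010/0.15 = 0.002327 m/d, t = 2390/0.002327 = 1.027e6 d
t(sandstone) / t(weathered granite) = 1.027e6/697600 = 1.47

1.47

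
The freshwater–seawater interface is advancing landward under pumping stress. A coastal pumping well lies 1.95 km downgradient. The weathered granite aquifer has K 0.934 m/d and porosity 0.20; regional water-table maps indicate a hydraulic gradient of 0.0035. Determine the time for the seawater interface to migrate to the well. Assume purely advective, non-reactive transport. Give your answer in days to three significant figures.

Darcy flux q = K·i = 0.934 × 0.0035 = 0.003269 m/d
Average linear velocity = 0.003269 / 0.20 = 0.01635 m/d
L = 1.95 km = 1950 m
t = L / v = 1950 / 0.01635 = 119300 d

119000 days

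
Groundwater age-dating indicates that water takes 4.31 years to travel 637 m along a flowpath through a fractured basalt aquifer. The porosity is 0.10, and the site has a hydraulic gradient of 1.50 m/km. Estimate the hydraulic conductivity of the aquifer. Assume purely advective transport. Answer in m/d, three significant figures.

t = 4.31 years = 1573 d
v = L / t = 637 / 1573 = 0.4049 m/d
K = v · n / i = 0.4049 × 0.10 / 0.0015 = 27.0 m/d

27.0 m/d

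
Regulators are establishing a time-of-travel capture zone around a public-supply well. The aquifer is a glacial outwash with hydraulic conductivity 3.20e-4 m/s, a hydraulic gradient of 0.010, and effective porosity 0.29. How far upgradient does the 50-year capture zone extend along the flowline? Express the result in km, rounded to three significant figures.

17.4 km

K = 3.20e-4 m/s × 86400 s/d = 27.65 m/d
Darcy flux q = K·i = 27.65 × 0.010 = 0.2765 m/d
Average linear velocity = 0.2765 / 0.29 = 0.9534 m/d
T = 50 yr × 365 = 18250 d
L = v × T = 0.9534 × 18250 = 17400 m
   = 17.4 km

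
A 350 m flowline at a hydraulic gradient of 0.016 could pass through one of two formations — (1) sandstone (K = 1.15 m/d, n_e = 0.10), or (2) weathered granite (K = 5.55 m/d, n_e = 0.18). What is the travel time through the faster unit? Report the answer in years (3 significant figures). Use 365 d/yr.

1.94 years

Unit 1 (sandstone): v = 1.15×0.016/0.10 = 0.1840 m/d, t = 350/0.1840 = 1902 d
Unit 2 (weathered granite): v = 5.55×0.016/0.18 = 0.4933 m/d, t = 350/0.4933 = 709.5 d
Faster: 709.5 d / 365 = 1.94 yr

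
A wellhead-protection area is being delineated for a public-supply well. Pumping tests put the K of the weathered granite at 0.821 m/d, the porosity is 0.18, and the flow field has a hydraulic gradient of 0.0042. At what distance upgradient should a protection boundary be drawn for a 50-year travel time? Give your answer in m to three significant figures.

350 m

Darcy flux q = K·i = 0.821 × 0.0042 = 0.003448 m/d
Seepage velocity v = q / n = 0.003448 / 0.18 = 0.01916 m/d
T = 50 yr × 365 = 18250 d
L = v × T = 0.01916 × 18250 = 349.6 m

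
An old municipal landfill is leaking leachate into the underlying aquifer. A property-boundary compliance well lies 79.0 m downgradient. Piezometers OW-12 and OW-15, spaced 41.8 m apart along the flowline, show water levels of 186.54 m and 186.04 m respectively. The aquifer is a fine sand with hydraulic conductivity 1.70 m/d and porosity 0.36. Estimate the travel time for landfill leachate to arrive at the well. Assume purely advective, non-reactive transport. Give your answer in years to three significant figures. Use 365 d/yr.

3.83 years

Hydraulic gradient i = (186.54 − 186.04) / 41.8 = 0.50 / 41.8 = 0.01196
Darcy flux q = K·i = 1.70 × 0.01196 = 0.02033 m/d
Seepage velocity v = q / n = 0.02033 / 0.36 = 0.05649 m/d
t = L / v = 79.0 / 0.05649 = 1399 d
   = 1399 / 365 = 3.83 yr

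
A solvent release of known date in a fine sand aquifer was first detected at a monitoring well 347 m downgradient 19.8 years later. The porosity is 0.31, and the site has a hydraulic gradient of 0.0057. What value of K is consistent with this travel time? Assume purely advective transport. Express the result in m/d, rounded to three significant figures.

2.61 m/d

t = 19.8 years = 7227 d
v = L / t = 347 / 7227 = 0.04801 m/d
K = v · n / i = 0.04801 × 0.31 / 0.0057 = 2.61 m/d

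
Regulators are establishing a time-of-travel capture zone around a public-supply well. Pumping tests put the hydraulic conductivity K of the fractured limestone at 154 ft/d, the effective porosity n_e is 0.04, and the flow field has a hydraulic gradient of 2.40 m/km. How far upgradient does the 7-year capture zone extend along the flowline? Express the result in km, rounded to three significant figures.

K = 154 ft/d × 0.3048 = 46.94 m/d
Specific discharge q = 46.94 × 0.0024 = 0.1127 m/d
Seepage velocity v = q / n = 0.1127 / 0.04 = 2.816 m/d
T = 7 yr × 365 = 2555 d
L = v × T = 2.816 × 2555 = 7196 m
   = 7.20 km

7.20 km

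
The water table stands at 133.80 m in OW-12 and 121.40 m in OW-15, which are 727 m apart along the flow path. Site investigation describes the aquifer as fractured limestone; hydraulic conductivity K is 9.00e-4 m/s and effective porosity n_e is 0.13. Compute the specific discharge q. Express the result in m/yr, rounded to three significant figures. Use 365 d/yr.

484 m/yr

Hydraulic gradient i = (133.80 − 121.40) / 727 = 12.40 / 727 = 0.01706
K = 9.00e-4 m/s × 86400 s/d = 77.76 m/d
Darcy flux q = K·i = 77.76 × 0.01706 = 1.326 m/d
   = 1.326 × 365 = 484 m/yr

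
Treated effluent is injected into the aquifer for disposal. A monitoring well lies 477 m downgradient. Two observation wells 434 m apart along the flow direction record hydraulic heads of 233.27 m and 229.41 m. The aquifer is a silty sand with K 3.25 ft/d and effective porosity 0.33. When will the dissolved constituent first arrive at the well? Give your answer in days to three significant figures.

17900 days

Hydraulic gradient i = (233.27 − 229.41) / 434 = 3.86 / 434 = 0.008894
K = 3.25 ft/d × 0.3048 = 0.9906 m/d
Darcy flux q = K·i = 0.9906 × 0.008894 = 0.008810 m/d
v_s = q/n_e = 0.008810/0.33 = 0.02670 m/d
t = L / v = 477 / 0.02670 = 17870 d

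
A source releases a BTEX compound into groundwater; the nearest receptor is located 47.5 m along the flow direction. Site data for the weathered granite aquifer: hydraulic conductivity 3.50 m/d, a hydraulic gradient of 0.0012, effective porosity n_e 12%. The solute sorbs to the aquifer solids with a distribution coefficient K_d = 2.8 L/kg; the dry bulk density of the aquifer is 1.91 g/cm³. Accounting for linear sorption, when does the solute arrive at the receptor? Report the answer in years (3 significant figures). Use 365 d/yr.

169 years

Specific discharge q = 3.50 × 0.0012 = 0.004200 m/d
v_s = q/n_e = 0.004200/0.12 = 0.03500 m/d
Retardation R = 1 + ρ_b·K_d/n = 1 + 1.91×2.8/0.12 = 45.57
Contaminant velocity v_c = v/R = 0.03500/45.57 = 7.681e-4 m/d
t = L/v_c = 47.5/7.681e-4 = 61840 d
   = 61840/365 = 169 yr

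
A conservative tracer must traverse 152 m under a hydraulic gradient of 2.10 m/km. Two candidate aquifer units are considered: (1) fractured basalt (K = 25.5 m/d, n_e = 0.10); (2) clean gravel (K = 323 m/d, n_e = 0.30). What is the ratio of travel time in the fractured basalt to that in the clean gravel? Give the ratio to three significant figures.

4.22

Unit 1 (fractured basalt): v = 25.5×0.0021/0.10 = 0.5355 m/d, t = 152/0.5355 = 283.8 d
Unit 2 (clean gravel): v = 323×0.0021/0.30 = 2.261 m/d, t = 152/2.261 = 67.23 d
t(fractured basalt) / t(clean gravel) = 283.8/67.23 = 4.22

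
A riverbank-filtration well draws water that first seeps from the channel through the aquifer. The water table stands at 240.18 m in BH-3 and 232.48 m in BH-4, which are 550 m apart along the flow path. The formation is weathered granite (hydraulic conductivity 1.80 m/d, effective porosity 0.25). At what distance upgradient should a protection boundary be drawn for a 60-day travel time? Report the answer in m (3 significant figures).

Hydraulic gradient i = (240.18 − 232.48) / 550 = 7.70 / 550 = 0.01400
Darcy flux q = K·i = 1.80 × 0.01400 = 0.02520 m/d
Average linear velocity = 0.02520 / 0.25 = 0.1008 m/d
L = v × T = 0.1008 × 60 = 6.048 m

6.05 m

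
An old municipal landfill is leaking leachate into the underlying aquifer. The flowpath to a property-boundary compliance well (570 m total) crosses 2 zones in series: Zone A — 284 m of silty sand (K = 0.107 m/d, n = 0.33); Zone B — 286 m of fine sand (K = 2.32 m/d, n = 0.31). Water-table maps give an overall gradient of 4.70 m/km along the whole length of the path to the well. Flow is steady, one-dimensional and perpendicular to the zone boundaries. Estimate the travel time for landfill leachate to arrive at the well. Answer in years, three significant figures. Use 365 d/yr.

Steady 1-D flow in series ⇒ the Darcy flux q is identical in every zone and the zone head losses add (resistances L/K in series).
Σ(L/K) = 284/0.107 + 286/2.32 = 2654 + 123.3 = 2777 d
K_eq = L_total / Σ(L/K) = 570 / 2777 = 0.2052 m/d
q = K_eq · i = 0.2052 × 0.0047 = 9.645e-4 m/d (same in every zone)
Zone A: v = q/n = 9.645e-4/0.33 = 0.002923 m/d → t_A = 284/0.002923 = 97170 d
Zone B: v = q/n = 9.645e-4/0.31 = 0.003111 m/d → t_B = 286/0.003111 = 91920 d
Total t = 97170 + 91920 = 189100 d
   = 189100 / 365 = 518 yr

518 years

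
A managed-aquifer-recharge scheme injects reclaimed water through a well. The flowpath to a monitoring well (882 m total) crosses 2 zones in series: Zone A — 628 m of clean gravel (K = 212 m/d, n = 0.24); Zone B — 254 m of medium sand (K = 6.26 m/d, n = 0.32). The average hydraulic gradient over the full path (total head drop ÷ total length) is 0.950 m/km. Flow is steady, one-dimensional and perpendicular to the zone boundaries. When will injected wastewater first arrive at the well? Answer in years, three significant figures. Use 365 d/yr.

33.0 years

Continuity: the same q passes through each zone, so ΔH = q·Σ(L_j/K_j) — the zones act as resistances in series.
Σ(L/K) = 628/212 + 254/6.26 = 2.962 + 40.58 = 43.54 d
K_eq = L_total / Σ(L/K) = 882 / 43.54 = 20.26 m/d
q = K_eq · i = 20.26 × 9.5e-4 = 0.01925 m/d (same in every zone)
Zone A: v = q/n = 0.01925/0.24 = 0.08019 m/d → t_A = 628/0.08019 = 7831 d
Zone B: v = q/n = 0.01925/0.32 = 0.06014 m/d → t_B = 254/0.06014 = 4223 d
Total t = 7831 + 4223 = 12050 d
   = 12050 / 365 = 33.0 yr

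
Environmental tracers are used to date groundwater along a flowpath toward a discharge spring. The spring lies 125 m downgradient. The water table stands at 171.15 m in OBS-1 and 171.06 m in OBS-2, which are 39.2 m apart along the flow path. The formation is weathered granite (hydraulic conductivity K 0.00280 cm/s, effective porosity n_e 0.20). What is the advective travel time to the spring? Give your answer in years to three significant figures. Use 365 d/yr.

12.3 years

Hydraulic gradient i = (171.15 − 171.06) / 39.2 = 0.09 / 39.2 = 0.002296
K = 0.00280 cm/s × 864 = 2.419 m/d
Darcy flux q = K·i = 2.419 × 0.002296 = 0.005554 m/d
v = Ki/n = 2.419·0.002296/0.20 = 0.02777 m/d
t = L / v = 125 / 0.02777 = 4501 d
   = 4501 / 365 = 12.3 yr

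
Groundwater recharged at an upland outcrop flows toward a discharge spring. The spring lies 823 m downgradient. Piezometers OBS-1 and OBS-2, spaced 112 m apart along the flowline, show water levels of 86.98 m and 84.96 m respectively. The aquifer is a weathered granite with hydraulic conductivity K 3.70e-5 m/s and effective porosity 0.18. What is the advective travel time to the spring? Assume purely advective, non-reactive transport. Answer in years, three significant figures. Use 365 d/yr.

7.04 years

Hydraulic gradient i = (86.98 − 84.96) / 112 = 2.02 / 112 = 0.01804
K = 3.70e-5 m/s × 86400 s/d = 3.197 m/d
q = Ki = 3.197 × 0.01804 = 0.05766 m/d
v_s = q/n_e = 0.05766/0.18 = 0.3203 m/d
t = L / v = 823 / 0.3203 = 2569 d
   = 2569 / 365 = 7.04 yr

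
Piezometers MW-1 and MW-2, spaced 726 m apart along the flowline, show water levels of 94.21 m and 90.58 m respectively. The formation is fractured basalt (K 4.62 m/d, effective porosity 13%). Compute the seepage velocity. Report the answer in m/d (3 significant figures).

0.178 m/d

Hydraulic gradient i = (94.21 − 90.58) / 726 = 3.63 / 726 = 0.005000
Specific discharge q = 4.62 × 0.005000 = 0.02310 m/d
Average linear velocity = 0.02310 / 0.13 = 0.1777 m/d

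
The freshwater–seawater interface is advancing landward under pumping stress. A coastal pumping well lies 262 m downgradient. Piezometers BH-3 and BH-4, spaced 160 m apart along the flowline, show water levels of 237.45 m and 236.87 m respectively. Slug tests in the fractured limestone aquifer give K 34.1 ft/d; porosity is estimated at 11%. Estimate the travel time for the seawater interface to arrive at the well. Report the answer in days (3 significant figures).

765 days

Hydraulic gradient i = (237.45 − 236.87) / 160 = 0.58 / 160 = 0.003625
K = 34.1 ft/d × 0.3048 = 10.39 m/d
Specific discharge q = 10.39 × 0.003625 = 0.03768 m/d
Average linear velocity = 0.03768 / 0.11 = 0.3425 m/d
t = L / v = 262 / 0.3425 = 764.9 d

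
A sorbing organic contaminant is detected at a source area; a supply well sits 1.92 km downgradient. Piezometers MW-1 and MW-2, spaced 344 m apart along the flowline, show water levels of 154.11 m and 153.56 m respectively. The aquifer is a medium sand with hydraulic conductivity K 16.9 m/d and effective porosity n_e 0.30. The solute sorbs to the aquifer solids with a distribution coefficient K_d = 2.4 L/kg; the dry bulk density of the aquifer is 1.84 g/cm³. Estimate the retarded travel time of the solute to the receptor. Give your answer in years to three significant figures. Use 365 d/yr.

918 years

Hydraulic gradient i = (154.11 − 153.56) / 344 = 0.55 / 344 = 0.001599
q = Ki = 16.9 × 0.001599 = 0.02702 m/d
v = Ki/n = 16.9·0.001599/0.30 = 0.09007 m/d
Retardation R = 1 + ρ_b·K_d/n = 1 + 1.84×2.4/0.30 = 15.72
Contaminant velocity v_c = v/R = 0.09007/15.72 = 0.005730 m/d
L = 1.92 km = 1920 m
t = L/v_c = 1920/0.005730 = 335100 d
   = 335100/365 = 918 yr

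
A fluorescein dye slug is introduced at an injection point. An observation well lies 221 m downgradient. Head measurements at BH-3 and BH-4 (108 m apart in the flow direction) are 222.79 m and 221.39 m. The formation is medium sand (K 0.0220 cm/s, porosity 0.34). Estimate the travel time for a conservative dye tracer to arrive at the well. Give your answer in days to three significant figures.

305 days

Hydraulic gradient i = (222.79 − 221.39) / 108 = 1.40 / 108 = 0.01296
K = 0.0220 cm/s × 864 = 19.01 m/d
q = Ki = 19.01 × 0.01296 = 0.2464 m/d
v_s = q/n_e = 0.2464/0.34 = 0.7247 m/d
t = L / v = 221 / 0.7247 = 305.0 d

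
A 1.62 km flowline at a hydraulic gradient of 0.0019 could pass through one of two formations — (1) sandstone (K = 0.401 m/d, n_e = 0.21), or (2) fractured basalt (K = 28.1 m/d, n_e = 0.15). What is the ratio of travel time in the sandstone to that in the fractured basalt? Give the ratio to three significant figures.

98.1

Unit 1 (sandstone): v = 0.401×0.0019/0.21 = 0.003628 m/d, t = 1620/0.003628 = 446500 d
Unit 2 (fractured basalt): v = 28.1×0.0019/0.15 = 0.3559 m/d, t = 1620/0.3559 = 4551 d
t(sandstone) / t(fractured basalt) = 446500/4551 = 98.1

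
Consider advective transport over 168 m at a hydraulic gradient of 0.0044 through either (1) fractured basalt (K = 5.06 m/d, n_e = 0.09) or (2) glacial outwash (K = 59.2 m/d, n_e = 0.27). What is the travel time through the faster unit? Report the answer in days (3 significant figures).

174 days

Unit 1 (fractured basalt): v = 5.06×0.0044/0.09 = 0.2474 m/d, t = 168/0.2474 = 679.1 d
Unit 2 (glacial outwash): v = 59.2×0.0044/0.27 = 0.9647 m/d, t = 168/0.9647 = 174.1 d
Faster unit: t = 174 d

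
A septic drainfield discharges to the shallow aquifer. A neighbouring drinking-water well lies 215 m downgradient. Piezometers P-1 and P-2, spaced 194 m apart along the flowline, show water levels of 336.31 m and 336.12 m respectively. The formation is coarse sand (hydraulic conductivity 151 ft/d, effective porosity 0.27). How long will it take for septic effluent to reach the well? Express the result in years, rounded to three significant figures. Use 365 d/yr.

3.53 years

Hydraulic gradient i = (336.31 − 336.12) / 194 = 0.19 / 194 = 9.794e-4
K = 151 ft/d × 0.3048 = 46.02 m/d
Specific discharge q = 46.02 × 9.794e-4 = 0.04508 m/d
Seepage velocity v = q / n = 0.04508 / 0.27 = 0.1669 m/d
t = L / v = 215 / 0.1669 = 1288 d
   = 1288 / 365 = 3.53 yr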